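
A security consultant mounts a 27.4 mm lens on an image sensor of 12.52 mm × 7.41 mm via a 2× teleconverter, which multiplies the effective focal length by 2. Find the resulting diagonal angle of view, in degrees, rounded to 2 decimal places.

Effective focal length f = 27.4 × 2 = 54.8 mm.
Sensor diagonal = √(12.52² + 7.41²) = √211.6585 ≈ 14.5485 mm.
α = 2·arctan(14.548 / (2 × 54.8)) = 2·arctan(0.13274) ≈ 15.1227°.

15.12°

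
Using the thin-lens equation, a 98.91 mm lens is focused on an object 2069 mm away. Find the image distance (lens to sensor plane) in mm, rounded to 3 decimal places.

1/dᵢ = 1/f − 1/dₒ = 1/98.91 − 1/2069 = 0.0096269 mm⁻¹.
dᵢ = 1/0.0096269 ≈ 103.8759 mm.

103.876 mm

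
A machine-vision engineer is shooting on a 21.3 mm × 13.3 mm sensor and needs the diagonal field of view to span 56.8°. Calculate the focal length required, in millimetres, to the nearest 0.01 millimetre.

Sensor diagonal = √(21.3² + 13.3²) = √630.5800 ≈ 25.1114 mm.
From α = 2·arctan(d/2f) we get f = d / (2·tan(α/2)).
With d = 25.1114 mm and α/2 = 28.4°, tan(α/2) ≈ 0.54070, so f ≈ 25.1114 / 1.08140 ≈ 23.2212 mm.

23.22 mm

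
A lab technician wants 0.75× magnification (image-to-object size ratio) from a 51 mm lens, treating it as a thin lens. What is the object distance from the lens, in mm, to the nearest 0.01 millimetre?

119.00 mm

With m = dᵢ/dₒ and 1/f = 1/dₒ + 1/dᵢ, substituting dᵢ = m·dₒ gives 1/f = (1 + 1/m)/dₒ, hence dₒ = f·(1 + 1/m).
dₒ = 51 × (1 + 1/0.75) = 51 × 2.33333 ≈ 119.000 mm.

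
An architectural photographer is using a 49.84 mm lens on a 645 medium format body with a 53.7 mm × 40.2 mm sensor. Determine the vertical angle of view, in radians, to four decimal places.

Angle of view α = 2·arctan(h/2f) with h = 40.2 mm and f = 49.84 mm.
h/2f = 0.40329; arctan(0.40329) ≈ 0.3833 rad, so α ≈ 0.7667 rad.

0.7667 rad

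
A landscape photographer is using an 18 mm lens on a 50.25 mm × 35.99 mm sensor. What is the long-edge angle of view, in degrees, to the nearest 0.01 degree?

Angle of view α = 2·arctan(w/2f) with w = 50.25 mm and f = 18 mm.
w/2f = 1.39583; arctan(1.39583) ≈ 54.3815°, so α ≈ 108.7630°.

108.76°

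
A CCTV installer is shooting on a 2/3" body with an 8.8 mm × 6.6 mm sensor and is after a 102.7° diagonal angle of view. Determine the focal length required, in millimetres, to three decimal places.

4.398 mm

Sensor diagonal = √(8.8² + 6.6²) = √121.0000 ≈ 11.0000 mm.
From α = 2·arctan(d/2f) we get f = d / (2·tan(α/2)).
With d = 11.0000 mm and α/2 = 51.35°, tan(α/2) ≈ 1.25044, so f ≈ 11.0000 / 2.50088 ≈ 4.3985 mm.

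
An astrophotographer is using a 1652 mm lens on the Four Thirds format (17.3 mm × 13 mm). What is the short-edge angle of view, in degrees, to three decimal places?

0.451°

Angle of view α = 2·arctan(h/2f) with h = 13 mm and f = 1652 mm.
h/2f = 0.00393; arctan(0.00393) ≈ 0.2254°, so α ≈ 0.4509°.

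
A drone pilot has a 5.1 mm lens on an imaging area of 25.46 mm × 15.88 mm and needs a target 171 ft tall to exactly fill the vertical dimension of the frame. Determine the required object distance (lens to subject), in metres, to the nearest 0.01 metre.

16.74 m

W: 171 ft × 304.8 mm/ft = 52120.80 mm.
Magnification m = h/W = dᵢ/dₒ; combined with 1/f = 1/dₒ + 1/dᵢ this gives dₒ = f·(1 + W/h).
dₒ = 5.1 mm × (1 + 52120.8/15.88) = 5.1 × 3283.1661 ≈ 16744.147 mm = 16.7441 m.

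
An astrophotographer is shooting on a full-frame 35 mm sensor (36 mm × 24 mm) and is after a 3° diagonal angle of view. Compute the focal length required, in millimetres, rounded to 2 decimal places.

Sensor diagonal = √(36² + 24²) = √1872.0000 ≈ 43.2666 mm.
From α = 2·arctan(d/2f) we get f = d / (2·tan(α/2)).
With d = 43.2666 mm and α/2 = 1.5°, tan(α/2) ≈ 0.02619, so f ≈ 43.2666 / 0.05237 ≈ 826.1427 mm.

826.14 mm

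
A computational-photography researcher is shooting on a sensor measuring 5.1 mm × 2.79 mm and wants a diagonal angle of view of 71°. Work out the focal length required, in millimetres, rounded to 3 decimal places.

4.075 mm

Sensor diagonal = √(5.1² + 2.79²) = √33.7941 ≈ 5.8133 mm.
From α = 2·arctan(d/2f) we get f = d / (2·tan(α/2)).
With d = 5.8133 mm and α/2 = 35.5°, tan(α/2) ≈ 0.71329, so f ≈ 5.8133 / 1.42659 ≈ 4.0750 mm.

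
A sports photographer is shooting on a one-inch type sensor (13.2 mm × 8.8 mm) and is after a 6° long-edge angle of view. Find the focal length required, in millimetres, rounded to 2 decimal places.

125.94 mm

From α = 2·arctan(w/2f) we get f = w / (2·tan(α/2)).
With w = 13.2 mm and α/2 = 3°, tan(α/2) ≈ 0.05241, so f ≈ 13.2 / 0.10482 ≈ 125.9355 mm.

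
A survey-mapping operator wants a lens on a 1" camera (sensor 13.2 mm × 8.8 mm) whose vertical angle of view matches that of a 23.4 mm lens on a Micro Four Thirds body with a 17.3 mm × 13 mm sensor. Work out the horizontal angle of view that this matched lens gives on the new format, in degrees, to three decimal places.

45.240°

Equal vertical AOV ⇒ f₂ = f₁ · 8.8/13 = 23.4 × 0.67692 ≈ 15.8400 mm.
Horizontal AOV on the new format = 2·arctan(13.2 / (2 × 15.8400)) = 2·arctan(0.41667) ≈ 45.2397°.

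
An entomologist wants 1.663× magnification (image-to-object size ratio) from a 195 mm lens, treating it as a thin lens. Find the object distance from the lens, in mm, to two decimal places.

312.26 mm

With m = dᵢ/dₒ and 1/f = 1/dₒ + 1/dᵢ, substituting dᵢ = m·dₒ gives 1/f = (1 + 1/m)/dₒ, hence dₒ = f·(1 + 1/m).
dₒ = 195 × (1 + 1/1.663) = 195 × 1.60132 ≈ 312.258 mm.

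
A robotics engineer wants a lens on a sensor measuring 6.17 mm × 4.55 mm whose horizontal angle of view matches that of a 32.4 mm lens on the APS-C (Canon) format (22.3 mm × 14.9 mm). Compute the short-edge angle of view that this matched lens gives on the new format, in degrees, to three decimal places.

Equal horizontal AOV ⇒ f₂ = f₁ · 6.17/22.3 = 32.4 × 0.27668 ≈ 8.9645 mm.
Short-edge AOV on the new format = 2·arctan(4.55 / (2 × 8.9645)) = 2·arctan(0.25378) ≈ 28.4797°.

28.480°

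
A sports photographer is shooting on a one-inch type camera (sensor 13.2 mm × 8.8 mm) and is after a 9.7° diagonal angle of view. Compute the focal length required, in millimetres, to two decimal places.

93.48 mm

Sensor diagonal = √(13.2² + 8.8²) = √251.6800 ≈ 15.8644 mm.
From α = 2·arctan(d/2f) we get f = d / (2·tan(α/2)).
With d = 15.8644 mm and α/2 = 4.85°, tan(α/2) ≈ 0.08485, so f ≈ 15.8644 / 0.16970 ≈ 93.4838 mm.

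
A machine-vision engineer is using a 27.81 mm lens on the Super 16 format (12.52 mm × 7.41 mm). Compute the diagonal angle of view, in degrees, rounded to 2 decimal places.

Sensor diagonal = √(12.52² + 7.41²) = √211.6585 ≈ 14.5485 mm.
Angle of view α = 2·arctan(d/2f) with d = 14.5485 mm and f = 27.81 mm.
d/2f = 0.26157; arctan(0.26157) ≈ 14.6584°, so α ≈ 29.3168°.

29.32°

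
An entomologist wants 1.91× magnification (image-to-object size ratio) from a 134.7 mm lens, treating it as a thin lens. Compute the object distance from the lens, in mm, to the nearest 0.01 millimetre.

With m = dᵢ/dₒ and 1/f = 1/dₒ + 1/dᵢ, substituting dᵢ = m·dₒ gives 1/f = (1 + 1/m)/dₒ, hence dₒ = f·(1 + 1/m).
dₒ = 134.7 × (1 + 1/1.91) = 134.7 × 1.52356 ≈ 205.224 mm.

205.22 mm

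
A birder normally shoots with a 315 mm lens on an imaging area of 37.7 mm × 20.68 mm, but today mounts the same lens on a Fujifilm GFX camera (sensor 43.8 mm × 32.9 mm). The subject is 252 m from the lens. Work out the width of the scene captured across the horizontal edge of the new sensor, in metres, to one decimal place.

The focal length stays 315 mm; the relevant sensor dimension is now w = 43.8 mm. Object distance dₒ = 252 m = 252000 mm.
Thin-lens field width W = w·(dₒ − f)/f = 43.8 × (252000 − 315)/315 ≈ 34996.200 mm = 34.9962 m.

35.0 m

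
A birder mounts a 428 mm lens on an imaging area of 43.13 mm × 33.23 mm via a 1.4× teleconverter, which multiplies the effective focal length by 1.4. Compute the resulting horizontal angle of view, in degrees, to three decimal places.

4.122°

Effective focal length f = 428 × 1.4 = 599.2 mm.
α = 2·arctan(43.13 / (2 × 599.2)) = 2·arctan(0.03599) ≈ 4.1223°.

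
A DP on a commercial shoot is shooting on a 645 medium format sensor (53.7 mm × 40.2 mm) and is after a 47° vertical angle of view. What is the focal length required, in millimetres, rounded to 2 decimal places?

From α = 2·arctan(h/2f) we get f = h / (2·tan(α/2)).
With h = 40.2 mm and α/2 = 23.5°, tan(α/2) ≈ 0.43481, so f ≈ 40.2 / 0.86962 ≈ 46.2268 mm.

46.23 mm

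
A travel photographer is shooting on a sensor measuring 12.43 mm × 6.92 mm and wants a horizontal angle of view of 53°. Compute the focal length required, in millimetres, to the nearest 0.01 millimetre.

From α = 2·arctan(w/2f) we get f = w / (2·tan(α/2)).
With w = 12.43 mm and α/2 = 26.5°, tan(α/2) ≈ 0.49858, so f ≈ 12.43 / 0.99716 ≈ 12.4654 mm.

12.47 mm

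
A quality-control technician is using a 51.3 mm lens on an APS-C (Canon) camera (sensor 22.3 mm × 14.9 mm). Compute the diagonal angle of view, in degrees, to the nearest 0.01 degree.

Sensor diagonal = √(22.3² + 14.9²) = √719.3000 ≈ 26.8198 mm.
Angle of view α = 2·arctan(d/2f) with d = 26.8198 mm and f = 51.3 mm.
d/2f = 0.26140; arctan(0.26140) ≈ 14.6494°, so α ≈ 29.2988°.

29.30°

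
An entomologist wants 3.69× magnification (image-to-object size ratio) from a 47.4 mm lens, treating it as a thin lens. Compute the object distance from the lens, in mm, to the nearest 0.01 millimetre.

60.25 mm

With m = dᵢ/dₒ and 1/f = 1/dₒ + 1/dᵢ, substituting dᵢ = m·dₒ gives 1/f = (1 + 1/m)/dₒ, hence dₒ = f·(1 + 1/m).
dₒ = 47.4 × (1 + 1/3.69) = 47.4 × 1.27100 ≈ 60.246 mm.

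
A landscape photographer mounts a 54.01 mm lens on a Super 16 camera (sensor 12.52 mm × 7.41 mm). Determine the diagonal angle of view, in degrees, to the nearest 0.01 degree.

15.34°

Sensor diagonal = √(12.52² + 7.41²) = √211.6585 ≈ 14.5485 mm.
Angle of view α = 2·arctan(d/2f) with d = 14.5485 mm and f = 54.01 mm.
d/2f = 0.13468; arctan(0.13468) ≈ 7.6706°, so α ≈ 15.3413°.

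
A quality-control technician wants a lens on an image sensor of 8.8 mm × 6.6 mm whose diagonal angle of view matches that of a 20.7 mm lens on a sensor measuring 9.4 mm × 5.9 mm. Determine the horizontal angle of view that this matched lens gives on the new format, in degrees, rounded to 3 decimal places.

24.208°

Sensor diagonal = √(9.4² + 5.9²) = √123.1700 ≈ 11.0982 mm.
Sensor diagonal = √(8.8² + 6.6²) = √121.0000 ≈ 11.0000 mm.
Equal diagonal AOV ⇒ f₂ = f₁ · 11.0000/11.0982 = 20.7 × 0.99115 ≈ 20.5168 mm.
Horizontal AOV on the new format = 2·arctan(8.8 / (2 × 20.5168)) = 2·arctan(0.21446) ≈ 24.2084°.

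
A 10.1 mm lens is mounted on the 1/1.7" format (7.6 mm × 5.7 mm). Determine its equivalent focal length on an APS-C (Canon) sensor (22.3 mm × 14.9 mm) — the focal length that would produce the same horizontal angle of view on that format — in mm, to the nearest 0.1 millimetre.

Equal angle of view means equal width/f ratio, so f₂ = f₁ · (width₂/width₁) = 10.1 × 22.3/7.6.
f₂ = 10.1 × 2.93421 ≈ 29.636 mm.

29.6 mm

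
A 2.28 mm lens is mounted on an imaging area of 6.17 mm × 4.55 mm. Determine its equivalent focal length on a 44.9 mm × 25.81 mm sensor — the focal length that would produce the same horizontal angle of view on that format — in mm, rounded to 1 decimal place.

16.6 mm

Equal angle of view means equal width/f ratio, so f₂ = f₁ · (width₂/width₁) = 2.28 × 44.9/6.17.
f₂ = 2.28 × 7.27715 ≈ 16.592 mm.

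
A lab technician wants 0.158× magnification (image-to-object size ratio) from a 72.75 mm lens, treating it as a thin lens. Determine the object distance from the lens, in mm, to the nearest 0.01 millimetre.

533.19 mm

With m = dᵢ/dₒ and 1/f = 1/dₒ + 1/dᵢ, substituting dᵢ = m·dₒ gives 1/f = (1 + 1/m)/dₒ, hence dₒ = f·(1 + 1/m).
dₒ = 72.75 × (1 + 1/0.158) = 72.75 × 7.32911 ≈ 533.193 mm.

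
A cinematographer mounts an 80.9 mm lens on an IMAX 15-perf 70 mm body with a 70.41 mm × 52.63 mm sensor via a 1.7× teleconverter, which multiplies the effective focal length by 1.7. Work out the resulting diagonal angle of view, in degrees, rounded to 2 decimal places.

Effective focal length f = 80.9 × 1.7 = 137.53 mm.
Sensor diagonal = √(70.41² + 52.63²) = √7727.4850 ≈ 87.9061 mm.
α = 2·arctan(87.906 / (2 × 137.53)) = 2·arctan(0.31959) ≈ 35.4466°.

35.45°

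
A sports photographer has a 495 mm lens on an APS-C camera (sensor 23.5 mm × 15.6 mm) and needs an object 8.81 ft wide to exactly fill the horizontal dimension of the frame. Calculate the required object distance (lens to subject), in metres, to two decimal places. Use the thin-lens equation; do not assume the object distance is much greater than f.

57.06 m

W: 8.81 ft × 304.8 mm/ft = 2685.29 mm.
Magnification m = w/W = dᵢ/dₒ; combined with 1/f = 1/dₒ + 1/dᵢ this gives dₒ = f·(1 + W/w).
dₒ = 495 mm × (1 + 2685.29/23.5) = 495 × 115.2676 ≈ 57057.448 mm = 57.0574 m.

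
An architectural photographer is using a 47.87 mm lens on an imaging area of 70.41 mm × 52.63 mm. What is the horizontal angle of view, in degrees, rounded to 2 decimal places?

Angle of view α = 2·arctan(w/2f) with w = 70.41 mm and f = 47.87 mm.
w/2f = 0.73543; arctan(0.73543) ≈ 36.3319°, so α ≈ 72.6637°.

72.66°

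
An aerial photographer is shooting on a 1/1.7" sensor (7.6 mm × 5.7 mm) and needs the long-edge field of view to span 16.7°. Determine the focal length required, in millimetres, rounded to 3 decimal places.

From α = 2·arctan(w/2f) we get f = w / (2·tan(α/2)).
With w = 7.6 mm and α/2 = 8.35°, tan(α/2) ≈ 0.14678, so f ≈ 7.6 / 0.29355 ≈ 25.8899 mm.

25.890 mm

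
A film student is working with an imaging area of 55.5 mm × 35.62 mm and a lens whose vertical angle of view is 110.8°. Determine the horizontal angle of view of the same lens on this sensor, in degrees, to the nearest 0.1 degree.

132.2°

From the vertical AOV: f = 35.62 / (2·tan(55.4°)) = 35.62 / 2.89917 ≈ 12.2863 mm.
Horizontal AOV = 2·arctan(55.5 / (2 × 12.2863)) = 2·arctan(2.25861) ≈ 132.2373°.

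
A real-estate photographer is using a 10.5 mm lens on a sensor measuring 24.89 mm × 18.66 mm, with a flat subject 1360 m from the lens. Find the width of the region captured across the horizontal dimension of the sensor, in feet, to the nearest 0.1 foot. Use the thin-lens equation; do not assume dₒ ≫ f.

dₒ: 1360 m = 1.36e+06 mm.
Similar triangles through the lens centre give W/dₒ = w/dᵢ; with 1/f = 1/dₒ + 1/dᵢ this gives W = w·(dₒ − f)/f.
W = 24.89 mm × (1.36e+06 − 10.5) / 10.5 = 24.89 × 129522.8095 ≈ 3223822.729 mm = 3223822.729/304.8 ft = 10576.8 ft.

10576.8 ft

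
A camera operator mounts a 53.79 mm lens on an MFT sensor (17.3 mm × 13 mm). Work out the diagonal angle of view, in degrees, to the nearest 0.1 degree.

22.7°

Sensor diagonal = √(17.3² + 13²) = √468.2900 ≈ 21.6400 mm.
Angle of view α = 2·arctan(d/2f) with d = 21.6400 mm and f = 53.79 mm.
d/2f = 0.20115; arctan(0.20115) ≈ 11.3734°, so α ≈ 22.7468°.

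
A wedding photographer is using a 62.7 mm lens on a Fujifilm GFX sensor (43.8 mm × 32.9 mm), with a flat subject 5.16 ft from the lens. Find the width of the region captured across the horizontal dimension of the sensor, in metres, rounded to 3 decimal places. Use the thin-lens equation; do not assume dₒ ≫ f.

1.055 m

dₒ: 5.16 ft × 304.8 mm/ft = 1572.77 mm.
Similar triangles through the lens centre give W/dₒ = w/dᵢ; with 1/f = 1/dₒ + 1/dᵢ this gives W = w·(dₒ − f)/f.
W = 43.8 mm × (1572.77 − 62.7) / 62.7 = 43.8 × 24.0840 ≈ 1054.880 mm = 1.05488 m.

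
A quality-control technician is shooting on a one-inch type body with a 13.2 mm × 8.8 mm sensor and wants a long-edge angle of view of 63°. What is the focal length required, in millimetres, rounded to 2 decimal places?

From α = 2·arctan(w/2f) we get f = w / (2·tan(α/2)).
With w = 13.2 mm and α/2 = 31.5°, tan(α/2) ≈ 0.61280, so f ≈ 13.2 / 1.22560 ≈ 10.7702 mm.

10.77 mm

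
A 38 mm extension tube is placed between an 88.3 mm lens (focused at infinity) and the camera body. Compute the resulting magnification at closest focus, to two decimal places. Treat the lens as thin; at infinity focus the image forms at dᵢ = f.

0.43×

The tube moves the image plane from f to f + e, so dᵢ = 88.3 + 38 = 126.3 mm. Focus is achieved when 1/f = 1/dₒ + 1/dᵢ, giving dₒ = 1/(1/f − 1/(f+e)).
Magnification m = dᵢ/dₒ = (f+e)·(1/f − 1/(f+e)) = e/f = 38/88.3 ≈ 0.4304.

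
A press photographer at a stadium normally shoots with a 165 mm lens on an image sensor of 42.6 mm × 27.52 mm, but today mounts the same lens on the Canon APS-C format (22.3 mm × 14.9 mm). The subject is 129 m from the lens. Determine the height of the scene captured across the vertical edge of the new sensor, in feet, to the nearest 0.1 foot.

The focal length stays 165 mm; the relevant sensor dimension is now h = 14.9 mm. Object distance dₒ = 129 m = 129000 mm.
Thin-lens field height W = h·(dₒ − f)/f = 14.9 × (129000 − 165)/165 ≈ 11634.191 mm = 11634.191/304.8 ft = 38.1699 ft.

38.2 ft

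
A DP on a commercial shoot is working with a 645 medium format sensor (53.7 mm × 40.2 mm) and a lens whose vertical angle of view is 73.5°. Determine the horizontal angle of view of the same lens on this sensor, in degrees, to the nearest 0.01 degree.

89.86°

From the vertical AOV: f = 40.2 / (2·tan(36.75°)) = 40.2 / 1.49347 ≈ 26.9172 mm.
Horizontal AOV = 2·arctan(53.7 / (2 × 26.9172)) = 2·arctan(0.99750) ≈ 89.8569°.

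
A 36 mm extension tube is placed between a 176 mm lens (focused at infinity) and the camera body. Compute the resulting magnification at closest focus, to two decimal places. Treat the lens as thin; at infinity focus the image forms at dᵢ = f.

The tube moves the image plane from f to f + e, so dᵢ = 176 + 36 = 212 mm. Focus is achieved when 1/f = 1/dₒ + 1/dᵢ, giving dₒ = 1/(1/f − 1/(f+e)).
Magnification m = dᵢ/dₒ = (f+e)·(1/f − 1/(f+e)) = e/f = 36/176 ≈ 0.2045.

0.20×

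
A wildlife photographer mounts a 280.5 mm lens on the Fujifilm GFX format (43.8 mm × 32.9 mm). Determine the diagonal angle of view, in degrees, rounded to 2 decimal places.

11.15°

Sensor diagonal = √(43.8² + 32.9²) = √3000.8500 ≈ 54.7800 mm.
Angle of view α = 2·arctan(d/2f) with d = 54.7800 mm and f = 280.5 mm.
d/2f = 0.09765; arctan(0.09765) ≈ 5.5771°, so α ≈ 11.1542°.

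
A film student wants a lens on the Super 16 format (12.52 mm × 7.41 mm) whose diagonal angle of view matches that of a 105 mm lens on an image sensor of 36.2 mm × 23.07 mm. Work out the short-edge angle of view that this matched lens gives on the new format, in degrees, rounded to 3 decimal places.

Sensor diagonal = √(36.2² + 23.07²) = √1842.6649 ≈ 42.9263 mm.
Sensor diagonal = √(12.52² + 7.41²) = √211.6585 ≈ 14.5485 mm.
Equal diagonal AOV ⇒ f₂ = f₁ · 14.5485/42.9263 = 105 × 0.33892 ≈ 35.5864 mm.
Short-edge AOV on the new format = 2·arctan(7.41 / (2 × 35.5864)) = 2·arctan(0.10411) ≈ 11.8876°.

11.888°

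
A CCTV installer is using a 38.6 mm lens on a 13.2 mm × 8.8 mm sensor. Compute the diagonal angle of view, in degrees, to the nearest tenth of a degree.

Sensor diagonal = √(13.2² + 8.8²) = √251.6800 ≈ 15.8644 mm.
Angle of view α = 2·arctan(d/2f) with d = 15.8644 mm and f = 38.6 mm.
d/2f = 0.20550; arctan(0.20550) ≈ 11.6125°, so α ≈ 23.2250°.

23.2°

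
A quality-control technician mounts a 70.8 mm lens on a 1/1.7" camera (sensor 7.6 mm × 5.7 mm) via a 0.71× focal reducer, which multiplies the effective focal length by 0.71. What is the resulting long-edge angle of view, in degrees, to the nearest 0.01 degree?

8.65°

Effective focal length f = 70.8 × 0.71 = 50.268 mm.
α = 2·arctan(7.6 / (2 × 50.268)) = 2·arctan(0.07559) ≈ 8.6461°.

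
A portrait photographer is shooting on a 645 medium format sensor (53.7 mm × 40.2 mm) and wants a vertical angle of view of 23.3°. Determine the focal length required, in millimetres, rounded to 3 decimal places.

97.488 mm

From α = 2·arctan(h/2f) we get f = h / (2·tan(α/2)).
With h = 40.2 mm and α/2 = 11.65°, tan(α/2) ≈ 0.20618, so f ≈ 40.2 / 0.41236 ≈ 97.4876 mm.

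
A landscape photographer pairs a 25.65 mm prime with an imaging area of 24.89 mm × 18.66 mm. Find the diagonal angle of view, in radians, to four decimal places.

1.0902 rad

Sensor diagonal = √(24.89² + 18.66²) = √967.7077 ≈ 31.1080 mm.
Angle of view α = 2·arctan(d/2f) with d = 31.1080 mm and f = 25.65 mm.
d/2f = 0.60639; arctan(0.60639) ≈ 0.5451 rad, so α ≈ 1.0902 rad.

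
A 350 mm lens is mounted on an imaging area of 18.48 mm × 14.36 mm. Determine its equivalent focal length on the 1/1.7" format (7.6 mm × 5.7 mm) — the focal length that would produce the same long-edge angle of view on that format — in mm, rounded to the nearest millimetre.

144 mm

Equal angle of view means equal width/f ratio, so f₂ = f₁ · (width₂/width₁) = 350 × 7.6/18.48.
f₂ = 350 × 0.41126 ≈ 143.939 mm.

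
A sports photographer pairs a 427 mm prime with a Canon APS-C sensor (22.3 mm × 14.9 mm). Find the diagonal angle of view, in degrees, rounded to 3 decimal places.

3.598°

Sensor diagonal = √(22.3² + 14.9²) = √719.3000 ≈ 26.8198 mm.
Angle of view α = 2·arctan(d/2f) with d = 26.8198 mm and f = 427 mm.
d/2f = 0.03140; arctan(0.03140) ≈ 1.7988°, so α ≈ 3.5976°.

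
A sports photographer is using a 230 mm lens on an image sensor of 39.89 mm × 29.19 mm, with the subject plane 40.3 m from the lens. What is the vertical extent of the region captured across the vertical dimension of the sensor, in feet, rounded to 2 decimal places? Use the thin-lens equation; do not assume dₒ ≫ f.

16.68 ft

dₒ: 40.3 m = 40300 mm.
Similar triangles through the lens centre give W/dₒ = h/dᵢ; with 1/f = 1/dₒ + 1/dᵢ this gives W = h·(dₒ − f)/f.
W = 29.19 mm × (40300 − 230) / 230 = 29.19 × 174.2174 ≈ 5085.406 mm = 5085.406/304.8 ft = 16.6844 ft.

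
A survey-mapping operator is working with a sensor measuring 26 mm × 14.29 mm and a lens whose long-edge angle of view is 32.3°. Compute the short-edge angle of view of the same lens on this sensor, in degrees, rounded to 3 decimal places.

18.086°

From the long-edge AOV: f = 26 / (2·tan(16.15°)) = 26 / 0.57916 ≈ 44.8925 mm.
Short-edge AOV = 2·arctan(14.29 / (2 × 44.8925)) = 2·arctan(0.15916) ≈ 18.0865°.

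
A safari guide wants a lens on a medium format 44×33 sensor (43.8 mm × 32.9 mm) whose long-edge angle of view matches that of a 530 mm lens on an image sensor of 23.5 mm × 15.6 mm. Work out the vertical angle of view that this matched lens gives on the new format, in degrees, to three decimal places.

Equal long-edge AOV ⇒ f₂ = f₁ · 43.8/23.5 = 530 × 1.86383 ≈ 987.8298 mm.
Vertical AOV on the new format = 2·arctan(32.9 / (2 × 987.8298)) = 2·arctan(0.01665) ≈ 1.9081°.

1.908°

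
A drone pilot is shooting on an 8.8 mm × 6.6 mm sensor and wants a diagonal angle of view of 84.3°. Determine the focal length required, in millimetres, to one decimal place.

Sensor diagonal = √(8.8² + 6.6²) = √121.0000 ≈ 11.0000 mm.
From α = 2·arctan(d/2f) we get f = d / (2·tan(α/2)).
With d = 11.0000 mm and α/2 = 42.15°, tan(α/2) ≈ 0.90516, so f ≈ 11.0000 / 1.81031 ≈ 6.0763 mm.

6.1 mm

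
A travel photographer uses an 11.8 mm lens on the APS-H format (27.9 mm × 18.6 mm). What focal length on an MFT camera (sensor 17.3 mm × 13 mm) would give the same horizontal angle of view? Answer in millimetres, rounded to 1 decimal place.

Equal angle of view means equal width/f ratio, so f₂ = f₁ · (width₂/width₁) = 11.8 × 17.3/27.9.
f₂ = 11.8 × 0.62007 ≈ 7.317 mm.

7.3 mm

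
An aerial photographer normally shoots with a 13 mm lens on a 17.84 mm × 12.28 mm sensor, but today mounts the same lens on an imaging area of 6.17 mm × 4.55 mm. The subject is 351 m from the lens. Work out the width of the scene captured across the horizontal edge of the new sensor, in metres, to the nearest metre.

167 m

The focal length stays 13 mm; the relevant sensor dimension is now w = 6.17 mm. Object distance dₒ = 351 m = 351000 mm.
Thin-lens field width W = w·(dₒ − f)/f = 6.17 × (351000 − 13)/13 ≈ 166583.830 mm = 166.584 m.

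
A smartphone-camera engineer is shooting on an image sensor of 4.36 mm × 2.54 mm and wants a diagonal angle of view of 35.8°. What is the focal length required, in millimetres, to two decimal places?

7.81 mm

Sensor diagonal = √(4.36² + 2.54²) = √25.4612 ≈ 5.0459 mm.
From α = 2·arctan(d/2f) we get f = d / (2·tan(α/2)).
With d = 5.0459 mm and α/2 = 17.9°, tan(α/2) ≈ 0.32299, so f ≈ 5.0459 / 0.64598 ≈ 7.8112 mm.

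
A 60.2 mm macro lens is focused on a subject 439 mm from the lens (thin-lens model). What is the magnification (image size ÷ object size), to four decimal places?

Thin lens: 1/f = 1/dₒ + 1/dᵢ → 1/dᵢ = 1/60.2 − 1/439 = 0.0143334 mm⁻¹, so dᵢ ≈ 69.7672 mm.
Magnification m = dᵢ/dₒ = 69.7672/439 ≈ 0.15892.

0.1589×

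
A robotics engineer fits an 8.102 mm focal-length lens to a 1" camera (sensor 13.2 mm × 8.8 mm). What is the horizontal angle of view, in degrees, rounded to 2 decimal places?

78.33°

Angle of view α = 2·arctan(w/2f) with w = 13.2 mm and f = 8.102 mm.
w/2f = 0.81461; arctan(0.81461) ≈ 39.1667°, so α ≈ 78.3335°.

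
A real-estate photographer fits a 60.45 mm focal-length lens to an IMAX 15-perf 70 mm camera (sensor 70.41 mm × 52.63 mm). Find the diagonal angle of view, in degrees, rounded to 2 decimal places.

Sensor diagonal = √(70.41² + 52.63²) = √7727.4850 ≈ 87.9061 mm.
Angle of view α = 2·arctan(d/2f) with d = 87.9061 mm and f = 60.45 mm.
d/2f = 0.72710; arctan(0.72710) ≈ 36.0208°, so α ≈ 72.0416°.

72.04°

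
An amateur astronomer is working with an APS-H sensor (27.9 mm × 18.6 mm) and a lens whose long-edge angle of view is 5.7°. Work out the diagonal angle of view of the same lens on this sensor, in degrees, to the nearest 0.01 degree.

6.85°

From the long-edge AOV: f = 27.9 / (2·tan(2.85°)) = 27.9 / 0.09957 ≈ 280.2164 mm.
Sensor diagonal = √(27.9² + 18.6²) = √1124.3700 ≈ 33.5316 mm.
Diagonal AOV = 2·arctan(33.5316 / (2 × 280.2164)) = 2·arctan(0.05983) ≈ 6.8480°.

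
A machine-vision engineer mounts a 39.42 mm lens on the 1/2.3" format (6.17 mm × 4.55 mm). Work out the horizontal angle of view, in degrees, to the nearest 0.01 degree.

8.95°

Angle of view α = 2·arctan(w/2f) with w = 6.17 mm and f = 39.42 mm.
w/2f = 0.07826; arctan(0.07826) ≈ 4.4748°, so α ≈ 8.9497°.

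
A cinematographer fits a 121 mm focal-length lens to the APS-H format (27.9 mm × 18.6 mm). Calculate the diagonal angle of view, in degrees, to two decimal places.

15.78°

Sensor diagonal = √(27.9² + 18.6²) = √1124.3700 ≈ 33.5316 mm.
Angle of view α = 2·arctan(d/2f) with d = 33.5316 mm and f = 121 mm.
d/2f = 0.13856; arctan(0.13856) ≈ 7.8887°, so α ≈ 15.7774°.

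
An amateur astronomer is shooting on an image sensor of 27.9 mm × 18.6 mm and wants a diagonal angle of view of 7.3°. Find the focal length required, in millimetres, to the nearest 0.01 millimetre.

Sensor diagonal = √(27.9² + 18.6²) = √1124.3700 ≈ 33.5316 mm.
From α = 2·arctan(d/2f) we get f = d / (2·tan(α/2)).
With d = 33.5316 mm and α/2 = 3.65°, tan(α/2) ≈ 0.06379, so f ≈ 33.5316 / 0.12758 ≈ 262.8248 mm.

262.82 mm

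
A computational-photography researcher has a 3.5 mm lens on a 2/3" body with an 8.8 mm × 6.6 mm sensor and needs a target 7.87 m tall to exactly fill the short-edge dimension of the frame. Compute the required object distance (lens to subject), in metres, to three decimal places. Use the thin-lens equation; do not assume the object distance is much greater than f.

W: 7.87 m = 7870 mm.
Magnification m = h/W = dᵢ/dₒ; combined with 1/f = 1/dₒ + 1/dᵢ this gives dₒ = f·(1 + W/h).
dₒ = 3.5 mm × (1 + 7870/6.6) = 3.5 × 1193.4242 ≈ 4176.985 mm = 4.17698 m.

4.177 m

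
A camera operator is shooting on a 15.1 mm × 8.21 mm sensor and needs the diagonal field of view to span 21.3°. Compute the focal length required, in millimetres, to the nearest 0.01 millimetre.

Sensor diagonal = √(15.1² + 8.21²) = √295.4141 ≈ 17.1876 mm.
From α = 2·arctan(d/2f) we get f = d / (2·tan(α/2)).
With d = 17.1876 mm and α/2 = 10.65°, tan(α/2) ≈ 0.18805, so f ≈ 17.1876 / 0.37610 ≈ 45.7000 mm.

45.70 mm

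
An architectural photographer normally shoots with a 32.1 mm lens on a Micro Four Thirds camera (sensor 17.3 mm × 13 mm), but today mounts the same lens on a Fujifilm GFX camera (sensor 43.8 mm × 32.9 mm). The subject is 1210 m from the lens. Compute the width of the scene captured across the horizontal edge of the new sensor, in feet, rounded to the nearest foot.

The focal length stays 32.1 mm; the relevant sensor dimension is now w = 43.8 mm. Object distance dₒ = 1210 m = 1.21e+06 mm.
Thin-lens field width W = w·(dₒ − f)/f = 43.8 × (1.21e+06 − 32.1)/32.1 ≈ 1650984.237 mm = 1650984.237/304.8 ft = 5416.62 ft.

5417 ft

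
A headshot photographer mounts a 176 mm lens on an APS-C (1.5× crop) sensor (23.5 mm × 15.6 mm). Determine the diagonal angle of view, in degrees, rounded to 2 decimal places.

Sensor diagonal = √(23.5² + 15.6²) = √795.6100 ≈ 28.2066 mm.
Angle of view α = 2·arctan(d/2f) with d = 28.2066 mm and f = 176 mm.
d/2f = 0.08013; arctan(0.08013) ≈ 4.5815°, so α ≈ 9.1629°.

9.16°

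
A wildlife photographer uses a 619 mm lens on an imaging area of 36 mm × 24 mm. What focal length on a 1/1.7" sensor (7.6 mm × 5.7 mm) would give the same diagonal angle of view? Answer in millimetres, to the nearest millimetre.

136 mm

Sensor diagonal = √(36² + 24²) = √1872.0000 ≈ 43.2666 mm.
Sensor diagonal = √(7.6² + 5.7²) = √90.2500 ≈ 9.5000 mm.
Equal angle of view means equal diagonal/f ratio, so f₂ = f₁ · (diagonal₂/diagonal₁) = 619 × 9.5000/43.2666.
f₂ = 619 × 0.21957 ≈ 135.913 mm.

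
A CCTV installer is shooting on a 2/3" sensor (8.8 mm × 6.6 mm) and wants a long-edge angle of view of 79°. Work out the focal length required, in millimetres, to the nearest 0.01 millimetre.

5.34 mm

From α = 2·arctan(w/2f) we get f = w / (2·tan(α/2)).
With w = 8.8 mm and α/2 = 39.5°, tan(α/2) ≈ 0.82434, so f ≈ 8.8 / 1.64867 ≈ 5.3376 mm.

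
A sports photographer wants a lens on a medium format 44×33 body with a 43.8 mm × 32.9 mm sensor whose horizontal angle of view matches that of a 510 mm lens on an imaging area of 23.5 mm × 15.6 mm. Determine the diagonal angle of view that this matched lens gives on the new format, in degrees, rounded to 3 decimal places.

3.301°

Equal horizontal AOV ⇒ f₂ = f₁ · 43.8/23.5 = 510 × 1.86383 ≈ 950.5532 mm.
Sensor diagonal = √(43.8² + 32.9²) = √3000.8500 ≈ 54.7800 mm.
Diagonal AOV on the new format = 2·arctan(54.7800 / (2 × 950.5532)) = 2·arctan(0.02881) ≈ 3.3010°.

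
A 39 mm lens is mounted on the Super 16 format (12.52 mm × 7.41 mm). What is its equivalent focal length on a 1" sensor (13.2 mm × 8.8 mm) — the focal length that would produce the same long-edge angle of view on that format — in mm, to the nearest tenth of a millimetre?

Equal angle of view means equal width/f ratio, so f₂ = f₁ · (width₂/width₁) = 39 × 13.2/12.52.
f₂ = 39 × 1.05431 ≈ 41.118 mm.

41.1 mm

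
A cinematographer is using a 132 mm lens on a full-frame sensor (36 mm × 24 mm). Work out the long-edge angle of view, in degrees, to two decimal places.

15.53°

Angle of view α = 2·arctan(w/2f) with w = 36 mm and f = 132 mm.
w/2f = 0.13636; arctan(0.13636) ≈ 7.7652°, so α ≈ 15.5303°.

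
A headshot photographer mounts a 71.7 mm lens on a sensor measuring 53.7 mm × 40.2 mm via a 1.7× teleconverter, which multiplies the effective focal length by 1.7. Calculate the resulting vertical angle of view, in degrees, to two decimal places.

18.73°

Effective focal length f = 71.7 × 1.7 = 121.89 mm.
α = 2·arctan(40.2 / (2 × 121.89)) = 2·arctan(0.16490) ≈ 18.7279°.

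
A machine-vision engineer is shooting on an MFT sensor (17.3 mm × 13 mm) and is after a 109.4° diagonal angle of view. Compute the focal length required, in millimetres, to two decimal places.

7.66 mm

Sensor diagonal = √(17.3² + 13²) = √468.2900 ≈ 21.6400 mm.
From α = 2·arctan(d/2f) we get f = d / (2·tan(α/2)).
With d = 21.6400 mm and α/2 = 54.7°, tan(α/2) ≈ 1.41235, so f ≈ 21.6400 / 2.82470 ≈ 7.6610 mm.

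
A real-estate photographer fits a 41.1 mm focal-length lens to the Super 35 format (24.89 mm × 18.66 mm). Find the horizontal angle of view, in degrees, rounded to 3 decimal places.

33.692°

Angle of view α = 2·arctan(w/2f) with w = 24.89 mm and f = 41.1 mm.
w/2f = 0.30280; arctan(0.30280) ≈ 16.8462°, so α ≈ 33.6924°.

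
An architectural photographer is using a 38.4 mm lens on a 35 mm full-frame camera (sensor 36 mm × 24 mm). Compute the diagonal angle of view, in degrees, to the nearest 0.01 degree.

Sensor diagonal = √(36² + 24²) = √1872.0000 ≈ 43.2666 mm.
Angle of view α = 2·arctan(d/2f) with d = 43.2666 mm and f = 38.4 mm.
d/2f = 0.56337; arctan(0.56337) ≈ 29.3955°, so α ≈ 58.7910°.

58.79°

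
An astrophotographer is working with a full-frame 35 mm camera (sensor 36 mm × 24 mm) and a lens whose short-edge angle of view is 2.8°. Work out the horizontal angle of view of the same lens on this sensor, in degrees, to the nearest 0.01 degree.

From the short-edge AOV: f = 24 / (2·tan(1.4°)) = 24 / 0.04888 ≈ 491.0089 mm.
Horizontal AOV = 2·arctan(36 / (2 × 491.0089)) = 2·arctan(0.03666) ≈ 4.1990°.

4.20°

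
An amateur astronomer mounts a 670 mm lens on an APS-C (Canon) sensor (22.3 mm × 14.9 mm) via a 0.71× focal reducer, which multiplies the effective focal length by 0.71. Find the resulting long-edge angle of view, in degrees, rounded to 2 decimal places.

2.69°

Effective focal length f = 670 × 0.71 = 475.7 mm.
α = 2·arctan(22.3 / (2 × 475.7)) = 2·arctan(0.02344) ≈ 2.6854°.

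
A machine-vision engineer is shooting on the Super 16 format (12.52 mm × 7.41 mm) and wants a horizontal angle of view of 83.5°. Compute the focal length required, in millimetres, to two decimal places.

7.01 mm

From α = 2·arctan(w/2f) we get f = w / (2·tan(α/2)).
With w = 12.52 mm and α/2 = 41.75°, tan(α/2) ≈ 0.89253, so f ≈ 12.52 / 1.78507 ≈ 7.0137 mm.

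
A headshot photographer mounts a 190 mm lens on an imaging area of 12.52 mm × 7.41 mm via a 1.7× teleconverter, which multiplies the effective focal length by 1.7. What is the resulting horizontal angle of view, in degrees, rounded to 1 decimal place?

2.2°

Effective focal length f = 190 × 1.7 = 323 mm.
α = 2·arctan(12.52 / (2 × 323)) = 2·arctan(0.01938) ≈ 2.2206°.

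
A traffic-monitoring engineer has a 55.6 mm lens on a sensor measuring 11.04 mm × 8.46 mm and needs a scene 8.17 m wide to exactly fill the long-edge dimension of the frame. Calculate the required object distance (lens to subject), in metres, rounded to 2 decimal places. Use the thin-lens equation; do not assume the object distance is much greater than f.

41.20 m

W: 8.17 m = 8170 mm.
Magnification m = w/W = dᵢ/dₒ; combined with 1/f = 1/dₒ + 1/dᵢ this gives dₒ = f·(1 + W/w).
dₒ = 55.6 mm × (1 + 8170/11.04) = 55.6 × 741.0362 ≈ 41201.614 mm = 41.2016 m.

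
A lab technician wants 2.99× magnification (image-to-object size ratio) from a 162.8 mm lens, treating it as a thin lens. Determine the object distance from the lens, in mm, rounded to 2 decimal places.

217.25 mm

With m = dᵢ/dₒ and 1/f = 1/dₒ + 1/dᵢ, substituting dᵢ = m·dₒ gives 1/f = (1 + 1/m)/dₒ, hence dₒ = f·(1 + 1/m).
dₒ = 162.8 × (1 + 1/2.99) = 162.8 × 1.33445 ≈ 217.248 mm.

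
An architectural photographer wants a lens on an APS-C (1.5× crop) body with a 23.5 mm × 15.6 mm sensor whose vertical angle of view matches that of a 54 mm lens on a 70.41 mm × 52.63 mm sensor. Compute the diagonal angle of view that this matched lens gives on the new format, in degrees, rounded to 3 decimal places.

Equal vertical AOV ⇒ f₂ = f₁ · 15.6/52.63 = 54 × 0.29641 ≈ 16.0061 mm.
Sensor diagonal = √(23.5² + 15.6²) = √795.6100 ≈ 28.2066 mm.
Diagonal AOV on the new format = 2·arctan(28.2066 / (2 × 16.0061)) = 2·arctan(0.88112) ≈ 82.7679°.

82.768°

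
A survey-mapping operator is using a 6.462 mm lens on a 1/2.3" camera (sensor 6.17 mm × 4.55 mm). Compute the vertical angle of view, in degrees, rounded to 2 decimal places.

Angle of view α = 2·arctan(h/2f) with h = 4.55 mm and f = 6.462 mm.
h/2f = 0.35206; arctan(0.35206) ≈ 19.3950°, so α ≈ 38.7901°.

38.79°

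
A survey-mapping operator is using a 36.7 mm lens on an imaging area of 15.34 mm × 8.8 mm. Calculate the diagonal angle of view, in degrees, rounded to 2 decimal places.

27.09°

Sensor diagonal = √(15.34² + 8.8²) = √312.7556 ≈ 17.6849 mm.
Angle of view α = 2·arctan(d/2f) with d = 17.6849 mm and f = 36.7 mm.
d/2f = 0.24094; arctan(0.24094) ≈ 13.5466°, so α ≈ 27.0931°.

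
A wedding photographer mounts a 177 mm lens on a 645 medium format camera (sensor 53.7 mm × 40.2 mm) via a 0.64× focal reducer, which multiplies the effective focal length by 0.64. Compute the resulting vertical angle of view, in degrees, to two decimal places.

Effective focal length f = 177 × 0.64 = 113.28 mm.
α = 2·arctan(40.2 / (2 × 113.28)) = 2·arctan(0.17744) ≈ 20.1233°.

20.12°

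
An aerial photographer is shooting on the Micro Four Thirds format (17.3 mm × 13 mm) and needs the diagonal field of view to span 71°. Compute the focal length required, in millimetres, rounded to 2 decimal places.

Sensor diagonal = √(17.3² + 13²) = √468.2900 ≈ 21.6400 mm.
From α = 2·arctan(d/2f) we get f = d / (2·tan(α/2)).
With d = 21.6400 mm and α/2 = 35.5°, tan(α/2) ≈ 0.71329, so f ≈ 21.6400 / 1.42659 ≈ 15.1691 mm.

15.17 mm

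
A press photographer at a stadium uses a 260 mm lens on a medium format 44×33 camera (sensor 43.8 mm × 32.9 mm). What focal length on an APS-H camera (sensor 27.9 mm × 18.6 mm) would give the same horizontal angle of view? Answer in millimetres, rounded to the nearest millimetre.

166 mm

Equal angle of view means equal width/f ratio, so f₂ = f₁ · (width₂/width₁) = 260 × 27.9/43.8.
f₂ = 260 × 0.63699 ≈ 165.616 mm.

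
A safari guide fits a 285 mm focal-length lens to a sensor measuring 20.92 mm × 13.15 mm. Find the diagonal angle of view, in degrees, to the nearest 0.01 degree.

Sensor diagonal = √(20.92² + 13.15²) = √610.5689 ≈ 24.7097 mm.
Angle of view α = 2·arctan(d/2f) with d = 24.7097 mm and f = 285 mm.
d/2f = 0.04335; arctan(0.04335) ≈ 2.4822°, so α ≈ 4.9645°.

4.96°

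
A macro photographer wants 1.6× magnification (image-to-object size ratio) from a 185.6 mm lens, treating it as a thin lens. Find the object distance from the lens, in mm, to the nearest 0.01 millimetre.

301.60 mm

With m = dᵢ/dₒ and 1/f = 1/dₒ + 1/dᵢ, substituting dᵢ = m·dₒ gives 1/f = (1 + 1/m)/dₒ, hence dₒ = f·(1 + 1/m).
dₒ = 185.6 × (1 + 1/1.6) = 185.6 × 1.62500 ≈ 301.600 mm.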